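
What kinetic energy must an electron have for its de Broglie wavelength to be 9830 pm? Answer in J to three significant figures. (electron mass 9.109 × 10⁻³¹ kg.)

p = h/λ = 6.626 × 10⁻³⁴ / 9.830 × 10⁻⁹ = 6.741 × 10⁻²⁶ kg·m/s.
KE = p²/(2m) = (6.741 × 10⁻²⁶)² / (2 × 9.109 × 10⁻³¹) = 2.494 × 10⁻²¹ J = 2.49 × 10⁻²¹ J.

KE = 2.49 × 10⁻²¹ J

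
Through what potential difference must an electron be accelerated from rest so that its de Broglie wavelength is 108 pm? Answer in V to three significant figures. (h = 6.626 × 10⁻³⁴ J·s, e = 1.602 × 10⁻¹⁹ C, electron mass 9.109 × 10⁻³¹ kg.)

V = 129 V

p = h/λ = 6.626 × 10⁻³⁴ / 1.080 × 10⁻¹⁰ = 6.135 × 10⁻²⁴ kg·m/s.
KE = p²/(2m) = 2.066 × 10⁻¹⁷ J.
V = KE/e = 2.066 × 10⁻¹⁷ / (1.602 × 10⁻¹⁹) = 129 V.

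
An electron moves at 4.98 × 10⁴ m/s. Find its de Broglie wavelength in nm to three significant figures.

p = mv = 9.109 × 10⁻³¹ × 4.98 × 10⁴ = 4.536 × 10⁻²⁶ kg·m/s.
λ = h/p = 6.626 × 10⁻³⁴ / 4.536 × 10⁻²⁶ = 1.46 × 10⁻⁸ m = 14.6 nm.

λ = 14.6 nm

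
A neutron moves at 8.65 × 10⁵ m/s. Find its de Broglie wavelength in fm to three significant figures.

p = mv = 1.675 × 10⁻²⁷ × 8.65 × 10⁵ = 1.449 × 10⁻²¹ kg·m/s.
λ = h/p = 6.626 × 10⁻³⁴ / 1.449 × 10⁻²¹ = 4.57 × 10⁻¹³ m = 457 fm.

λ = 457 fm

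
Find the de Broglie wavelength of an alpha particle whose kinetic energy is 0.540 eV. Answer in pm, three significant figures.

KE = 0.540 eV = 8.651 × 10⁻²⁰ J.
p = √(2mKE) = √(2 × 6.645 × 10⁻²⁷ × 8.651 × 10⁻²⁰) = 3.391 × 10⁻²³ kg·m/s.
λ = h/p = 6.626 × 10⁻³⁴ / 3.391 × 10⁻²³ = 1.95 × 10⁻¹¹ m = 19.5 pm.

λ = 19.5 pm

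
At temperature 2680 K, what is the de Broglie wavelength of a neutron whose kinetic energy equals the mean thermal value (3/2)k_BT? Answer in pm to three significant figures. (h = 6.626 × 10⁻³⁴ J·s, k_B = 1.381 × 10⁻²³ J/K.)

KE = (3/2)k_BT = 1.5 × 1.381 × 10⁻²³ × 2680 = 5.552 × 10⁻²⁰ J.
p = √(2mKE) = √(2 × 1.675 × 10⁻²⁷ × 5.552 × 10⁻²⁰) = 1.364 × 10⁻²³ kg·m/s.
λ = h/p = 4.86 × 10⁻¹¹ m = 48.6 pm.

λ = 48.6 pm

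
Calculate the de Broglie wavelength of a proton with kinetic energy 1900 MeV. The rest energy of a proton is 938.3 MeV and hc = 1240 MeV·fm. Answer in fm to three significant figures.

Total energy E = KE + m₀c² = 1900 + 938.3 = 2838.3 MeV.
(pc)² = E² − (m₀c²)² = (2838.3)² − (938.3)² = 7.176 × 10⁶ MeV², so pc = 2679 MeV.
λ = hc/(pc) = 1240 MeV·fm / 2679 MeV = 0.463 fm.

λ = 0.463 fm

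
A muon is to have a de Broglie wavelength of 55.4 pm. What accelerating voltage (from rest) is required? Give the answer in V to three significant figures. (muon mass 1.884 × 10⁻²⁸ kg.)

V = 2.37 V

p = h/λ = 6.626 × 10⁻³⁴ / 5.540 × 10⁻¹¹ = 1.196 × 10⁻²³ kg·m/s.
KE = p²/(2m) = 3.796 × 10⁻¹⁹ J.
V = KE/e = 3.796 × 10⁻¹⁹ / (1.602 × 10⁻¹⁹) = 2.37 V.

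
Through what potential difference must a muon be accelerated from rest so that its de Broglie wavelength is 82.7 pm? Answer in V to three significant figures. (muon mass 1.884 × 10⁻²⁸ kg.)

V = 1.06 V

p = h/λ = 6.626 × 10⁻³⁴ / 8.270 × 10⁻¹¹ = 8.012 × 10⁻²⁴ kg·m/s.
KE = p²/(2m) = 1.704 × 10⁻¹⁹ J.
V = KE/e = 1.704 × 10⁻¹⁹ / (1.602 × 10⁻¹⁹) = 1.06 V.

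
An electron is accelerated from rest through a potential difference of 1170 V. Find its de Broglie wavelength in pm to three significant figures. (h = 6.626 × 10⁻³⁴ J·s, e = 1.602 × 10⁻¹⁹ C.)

KE = eV = 1.602 × 10⁻¹⁹ × 1170 = 1.874 × 10⁻¹⁶ J.
p = √(2mKE) = √(2 × 9.109 × 10⁻³¹ × 1.874 × 10⁻¹⁶) = 1.848 × 10⁻²³ kg·m/s.
λ = h/p = 6.626 × 10⁻³⁴ / 1.848 × 10⁻²³ = 3.59 × 10⁻¹¹ m = 35.9 pm.

λ = 35.9 pm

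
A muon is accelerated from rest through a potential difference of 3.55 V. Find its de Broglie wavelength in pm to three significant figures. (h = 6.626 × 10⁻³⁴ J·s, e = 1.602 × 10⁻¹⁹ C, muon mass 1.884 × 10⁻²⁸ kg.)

λ = 45.3 pm

KE = eV = 1.602 × 10⁻¹⁹ × 3.550 = 5.687 × 10⁻¹⁹ J.
p = √(2mKE) = √(2 × 1.884 × 10⁻²⁸ × 5.687 × 10⁻¹⁹) = 1.464 × 10⁻²³ kg·m/s.
λ = h/p = 6.626 × 10⁻³⁴ / 1.464 × 10⁻²³ = 4.53 × 10⁻¹¹ m = 45.3 pm.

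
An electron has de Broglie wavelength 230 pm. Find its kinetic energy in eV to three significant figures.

KE = 28.4 eV

p = h/λ = 6.626 × 10⁻³⁴ / 2.300 × 10⁻¹⁰ = 2.881 × 10⁻²⁴ kg·m/s.
KE = p²/(2m) = (2.881 × 10⁻²⁴)² / (2 × 9.109 × 10⁻³¹) = 4.556 × 10⁻¹⁸ J = 28.4 eV.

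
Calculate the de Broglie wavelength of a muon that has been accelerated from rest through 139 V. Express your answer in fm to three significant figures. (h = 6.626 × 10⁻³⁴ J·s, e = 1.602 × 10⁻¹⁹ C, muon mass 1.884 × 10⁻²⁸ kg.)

KE = eV = 1.602 × 10⁻¹⁹ × 139.0 = 2.227 × 10⁻¹⁷ J.
p = √(2mKE) = √(2 × 1.884 × 10⁻²⁸ × 2.227 × 10⁻¹⁷) = 9.160 × 10⁻²³ kg·m/s.
λ = h/p = 6.626 × 10⁻³⁴ / 9.160 × 10⁻²³ = 7.23 × 10⁻¹² m = 7230 fm.

λ = 7230 fm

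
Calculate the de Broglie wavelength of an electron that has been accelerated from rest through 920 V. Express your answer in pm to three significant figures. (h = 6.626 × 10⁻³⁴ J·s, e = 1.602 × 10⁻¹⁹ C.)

KE = eV = 1.602 × 10⁻¹⁹ × 920.0 = 1.474 × 10⁻¹⁶ J.
p = √(2mKE) = √(2 × 9.109 × 10⁻³¹ × 1.474 × 10⁻¹⁶) = 1.639 × 10⁻²³ kg·m/s.
λ = h/p = 6.626 × 10⁻³⁴ / 1.639 × 10⁻²³ = 4.04 × 10⁻¹¹ m = 40.4 pm.

λ = 40.4 pm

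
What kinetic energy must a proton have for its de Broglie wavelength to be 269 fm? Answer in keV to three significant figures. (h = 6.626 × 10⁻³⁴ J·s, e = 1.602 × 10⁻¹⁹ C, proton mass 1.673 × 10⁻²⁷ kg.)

p = h/λ = 6.626 × 10⁻³⁴ / 2.690 × 10⁻¹³ = 2.463 × 10⁻²¹ kg·m/s.
KE = p²/(2m) = (2.463 × 10⁻²¹)² / (2 × 1.673 × 10⁻²⁷) = 1.813 × 10⁻¹⁵ J = 11.3 keV.

KE = 11.3 keV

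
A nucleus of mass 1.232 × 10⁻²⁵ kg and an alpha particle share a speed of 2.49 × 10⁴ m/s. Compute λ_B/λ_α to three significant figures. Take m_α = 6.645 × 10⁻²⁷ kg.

λ_B/λ_α = 0.0539

At fixed v, p = mv so λ = h/(mv) ∝ 1/m.
λ_B/λ_α = m_α/m_B = 6.645 × 10⁻²⁷/1.232 × 10⁻²⁵ = 0.0539.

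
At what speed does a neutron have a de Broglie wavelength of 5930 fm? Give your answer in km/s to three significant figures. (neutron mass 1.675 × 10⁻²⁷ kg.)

v = 66.7 km/s

p = h/λ = 6.626 × 10⁻³⁴ / 5.930 × 10⁻¹² = 1.117 × 10⁻²² kg·m/s.
v = p/m = 1.117 × 10⁻²² / 1.675 × 10⁻²⁷ = 6.67 × 10⁴ m/s = 66.7 km/s.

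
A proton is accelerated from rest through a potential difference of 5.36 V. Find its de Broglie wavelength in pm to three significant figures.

λ = 12.4 pm

KE = eV = 1.602 × 10⁻¹⁹ × 5.360 = 8.587 × 10⁻¹⁹ J.
p = √(2mKE) = √(2 × 1.673 × 10⁻²⁷ × 8.587 × 10⁻¹⁹) = 5.360 × 10⁻²³ kg·m/s.
λ = h/p = 6.626 × 10⁻³⁴ / 5.360 × 10⁻²³ = 1.24 × 10⁻¹¹ m = 12.4 pm.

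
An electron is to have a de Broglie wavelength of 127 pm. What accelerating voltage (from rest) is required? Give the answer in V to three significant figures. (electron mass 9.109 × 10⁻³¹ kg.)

p = h/λ = 6.626 × 10⁻³⁴ / 1.270 × 10⁻¹⁰ = 5.217 × 10⁻²⁴ kg·m/s.
KE = p²/(2m) = 1.494 × 10⁻¹⁷ J.
V = KE/e = 1.494 × 10⁻¹⁷ / (1.602 × 10⁻¹⁹) = 93.3 V.

V = 93.3 V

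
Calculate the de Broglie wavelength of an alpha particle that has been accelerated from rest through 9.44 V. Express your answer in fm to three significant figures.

λ = 3300 fm

KE = 2eV = 2 × 1.602 × 10⁻¹⁹ × 9.440 = 3.025 × 10⁻¹⁸ J.
p = √(2mKE) = √(2 × 6.645 × 10⁻²⁷ × 3.025 × 10⁻¹⁸) = 2.005 × 10⁻²² kg·m/s.
λ = h/p = 6.626 × 10⁻³⁴ / 2.005 × 10⁻²² = 3.30 × 10⁻¹² m = 3300 fm.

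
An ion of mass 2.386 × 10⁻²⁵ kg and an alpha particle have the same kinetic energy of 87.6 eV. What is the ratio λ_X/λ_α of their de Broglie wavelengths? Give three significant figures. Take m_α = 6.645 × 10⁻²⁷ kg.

At fixed KE, p = √(2mKE) so λ = h/p ∝ 1/√m.
λ_X/λ_α = √(m_α/m_X) = √(6.645 × 10⁻²⁷/2.386 × 10⁻²⁵) = √(0.02785) = 0.167.

λ_X/λ_α = 0.167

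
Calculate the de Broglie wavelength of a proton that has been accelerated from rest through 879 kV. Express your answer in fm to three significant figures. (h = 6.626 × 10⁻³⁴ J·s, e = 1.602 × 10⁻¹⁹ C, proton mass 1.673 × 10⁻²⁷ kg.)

KE = eV = 1.602 × 10⁻¹⁹ × 8.790 × 10⁵ = 1.408 × 10⁻¹³ J.
p = √(2mKE) = √(2 × 1.673 × 10⁻²⁷ × 1.408 × 10⁻¹³) = 2.171 × 10⁻²⁰ kg·m/s.
λ = h/p = 6.626 × 10⁻³⁴ / 2.171 × 10⁻²⁰ = 3.05 × 10⁻¹⁴ m = 30.5 fm.

λ = 30.5 fm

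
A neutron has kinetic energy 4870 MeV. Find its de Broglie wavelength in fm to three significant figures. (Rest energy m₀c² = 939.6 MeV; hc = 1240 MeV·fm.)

λ = 0.216 fm

Total energy E = KE + m₀c² = 4870 + 939.6 = 5809.6 MeV.
(pc)² = E² − (m₀c²)² = (5809.6)² − (939.6)² = 3.287 × 10⁷ MeV², so pc = 5733 MeV.
λ = hc/(pc) = 1240 MeV·fm / 5733 MeV = 0.216 fm.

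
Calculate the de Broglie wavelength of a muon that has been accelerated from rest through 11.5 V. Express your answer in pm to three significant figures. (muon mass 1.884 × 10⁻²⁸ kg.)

λ = 25.1 pm

KE = eV = 1.602 × 10⁻¹⁹ × 11.50 = 1.842 × 10⁻¹⁸ J.
p = √(2mKE) = √(2 × 1.884 × 10⁻²⁸ × 1.842 × 10⁻¹⁸) = 2.635 × 10⁻²³ kg·m/s.
λ = h/p = 6.626 × 10⁻³⁴ / 2.635 × 10⁻²³ = 2.51 × 10⁻¹¹ m = 25.1 pm.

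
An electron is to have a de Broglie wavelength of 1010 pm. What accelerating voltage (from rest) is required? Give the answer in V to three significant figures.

V = 1.47 V

p = h/λ = 6.626 × 10⁻³⁴ / 1.010 × 10⁻⁹ = 6.560 × 10⁻²⁵ kg·m/s.
KE = p²/(2m) = 2.362 × 10⁻¹⁹ J.
V = KE/e = 2.362 × 10⁻¹⁹ / (1.602 × 10⁻¹⁹) = 1.47 V.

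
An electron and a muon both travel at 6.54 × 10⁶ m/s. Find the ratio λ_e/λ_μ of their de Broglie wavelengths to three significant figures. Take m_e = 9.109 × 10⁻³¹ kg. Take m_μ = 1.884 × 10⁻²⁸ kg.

At fixed v, p = mv so λ = h/(mv) ∝ 1/m.
λ_e/λ_μ = m_μ/m_e = 1.884 × 10⁻²⁸/9.109 × 10⁻³¹ = 207.

λ_e/λ_μ = 207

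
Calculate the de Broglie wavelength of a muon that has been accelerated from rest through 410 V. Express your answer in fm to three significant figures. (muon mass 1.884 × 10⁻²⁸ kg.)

KE = eV = 1.602 × 10⁻¹⁹ × 410.0 = 6.568 × 10⁻¹⁷ J.
p = √(2mKE) = √(2 × 1.884 × 10⁻²⁸ × 6.568 × 10⁻¹⁷) = 1.573 × 10⁻²² kg·m/s.
λ = h/p = 6.626 × 10⁻³⁴ / 1.573 × 10⁻²² = 4.21 × 10⁻¹² m = 4210 fm.

λ = 4210 fm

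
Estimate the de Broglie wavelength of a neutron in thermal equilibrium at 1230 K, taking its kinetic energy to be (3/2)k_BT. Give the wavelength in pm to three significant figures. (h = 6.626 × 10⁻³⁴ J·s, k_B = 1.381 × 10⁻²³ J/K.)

λ = 71.7 pm

KE = (3/2)k_BT = 1.5 × 1.381 × 10⁻²³ × 1230 = 2.548 × 10⁻²⁰ J.
p = √(2mKE) = √(2 × 1.675 × 10⁻²⁷ × 2.548 × 10⁻²⁰) = 9.239 × 10⁻²⁴ kg·m/s.
λ = h/p = 7.17 × 10⁻¹¹ m = 71.7 pm.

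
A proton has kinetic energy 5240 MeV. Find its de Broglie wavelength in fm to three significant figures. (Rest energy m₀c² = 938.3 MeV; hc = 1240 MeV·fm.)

Total energy E = KE + m₀c² = 5240 + 938.3 = 6178.3 MeV.
(pc)² = E² − (m₀c²)² = (6178.3)² − (938.3)² = 3.729 × 10⁷ MeV², so pc = 6107 MeV.
λ = hc/(pc) = 1240 MeV·fm / 6107 MeV = 0.203 fm.

λ = 0.203 fm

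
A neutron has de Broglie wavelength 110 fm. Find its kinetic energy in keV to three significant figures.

KE = 67.6 keV

p = h/λ = 6.626 × 10⁻³⁴ / 1.100 × 10⁻¹³ = 6.024 × 10⁻²¹ kg·m/s.
KE = p²/(2m) = (6.024 × 10⁻²¹)² / (2 × 1.675 × 10⁻²⁷) = 1.083 × 10⁻¹⁴ J = 67.6 keV.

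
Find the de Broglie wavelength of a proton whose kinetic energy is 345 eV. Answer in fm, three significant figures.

KE = 345 eV = 5.527 × 10⁻¹⁷ J.
p = √(2mKE) = √(2 × 1.673 × 10⁻²⁷ × 5.527 × 10⁻¹⁷) = 4.300 × 10⁻²² kg·m/s.
λ = h/p = 6.626 × 10⁻³⁴ / 4.300 × 10⁻²² = 1.54 × 10⁻¹² m = 1540 fm.

λ = 1540 fm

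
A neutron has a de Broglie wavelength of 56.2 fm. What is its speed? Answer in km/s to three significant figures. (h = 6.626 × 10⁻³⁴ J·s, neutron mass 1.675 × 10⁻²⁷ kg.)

v = 7040 km/s

p = h/λ = 6.626 × 10⁻³⁴ / 5.620 × 10⁻¹⁴ = 1.179 × 10⁻²⁰ kg·m/s.
v = p/m = 1.179 × 10⁻²⁰ / 1.675 × 10⁻²⁷ = 7.04 × 10⁶ m/s = 7040 km/s.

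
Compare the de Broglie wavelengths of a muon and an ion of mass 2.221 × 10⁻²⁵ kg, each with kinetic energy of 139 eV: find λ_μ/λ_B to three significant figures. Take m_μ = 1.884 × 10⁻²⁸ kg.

λ_μ/λ_B = 34.3

At fixed KE, p = √(2mKE) so λ = h/p ∝ 1/√m.
λ_μ/λ_B = √(m_B/m_μ) = √(2.221 × 10⁻²⁵/1.884 × 10⁻²⁸) = √(1179) = 34.3.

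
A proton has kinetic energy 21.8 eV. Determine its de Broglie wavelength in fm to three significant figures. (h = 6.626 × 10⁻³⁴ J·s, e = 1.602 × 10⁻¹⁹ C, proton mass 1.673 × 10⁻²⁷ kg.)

KE = 21.8 eV = 3.492 × 10⁻¹⁸ J.
p = √(2mKE) = √(2 × 1.673 × 10⁻²⁷ × 3.492 × 10⁻¹⁸) = 1.081 × 10⁻²² kg·m/s.
λ = h/p = 6.626 × 10⁻³⁴ / 1.081 × 10⁻²² = 6.13 × 10⁻¹² m = 6130 fm.

λ = 6130 fm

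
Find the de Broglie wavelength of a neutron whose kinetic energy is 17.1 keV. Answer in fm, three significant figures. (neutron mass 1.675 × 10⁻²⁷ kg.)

KE = 17.1 keV = 2.739 × 10⁻¹⁵ J.
p = √(2mKE) = √(2 × 1.675 × 10⁻²⁷ × 2.739 × 10⁻¹⁵) = 3.029 × 10⁻²¹ kg·m/s.
λ = h/p = 6.626 × 10⁻³⁴ / 3.029 × 10⁻²¹ = 2.19 × 10⁻¹³ m = 219 fm.

λ = 219 fm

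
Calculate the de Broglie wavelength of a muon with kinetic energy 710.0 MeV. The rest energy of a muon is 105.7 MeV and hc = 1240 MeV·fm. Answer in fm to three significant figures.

λ = 1.53 fm

Total energy E = KE + m₀c² = 710.0 + 105.7 = 815.7 MeV.
(pc)² = E² − (m₀c²)² = (815.7)² − (105.7)² = 6.542 × 10⁵ MeV², so pc = 808.8 MeV.
λ = hc/(pc) = 1240 MeV·fm / 808.8 MeV = 1.53 fm.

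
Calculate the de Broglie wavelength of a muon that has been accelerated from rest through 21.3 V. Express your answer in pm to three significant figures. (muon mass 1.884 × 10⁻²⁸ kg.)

λ = 18.5 pm

KE = eV = 1.602 × 10⁻¹⁹ × 21.30 = 3.412 × 10⁻¹⁸ J.
p = √(2mKE) = √(2 × 1.884 × 10⁻²⁸ × 3.412 × 10⁻¹⁸) = 3.586 × 10⁻²³ kg·m/s.
λ = h/p = 6.626 × 10⁻³⁴ / 3.586 × 10⁻²³ = 1.85 × 10⁻¹¹ m = 18.5 pm.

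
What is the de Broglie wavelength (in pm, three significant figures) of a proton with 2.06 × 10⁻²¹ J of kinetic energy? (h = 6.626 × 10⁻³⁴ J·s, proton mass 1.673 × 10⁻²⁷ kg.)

λ = 252 pm

p = √(2mKE) = √(2 × 1.673 × 10⁻²⁷ × 2.060 × 10⁻²¹) = 2.625 × 10⁻²⁴ kg·m/s.
λ = h/p = 6.626 × 10⁻³⁴ / 2.625 × 10⁻²⁴ = 2.52 × 10⁻¹⁰ m = 252 pm.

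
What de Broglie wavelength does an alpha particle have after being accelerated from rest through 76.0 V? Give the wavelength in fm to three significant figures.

KE = 2eV = 2 × 1.602 × 10⁻¹⁹ × 76.00 = 2.435 × 10⁻¹⁷ J.
p = √(2mKE) = √(2 × 6.645 × 10⁻²⁷ × 2.435 × 10⁻¹⁷) = 5.689 × 10⁻²² kg·m/s.
λ = h/p = 6.626 × 10⁻³⁴ / 5.689 × 10⁻²² = 1.16 × 10⁻¹² m = 1160 fm.

λ = 1160 fm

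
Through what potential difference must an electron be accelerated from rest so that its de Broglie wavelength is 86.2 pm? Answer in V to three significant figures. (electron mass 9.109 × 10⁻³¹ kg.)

p = h/λ = 6.626 × 10⁻³⁴ / 8.620 × 10⁻¹¹ = 7.687 × 10⁻²⁴ kg·m/s.
KE = p²/(2m) = 3.243 × 10⁻¹⁷ J.
V = KE/e = 3.243 × 10⁻¹⁷ / (1.602 × 10⁻¹⁹) = 202 V.

V = 202 V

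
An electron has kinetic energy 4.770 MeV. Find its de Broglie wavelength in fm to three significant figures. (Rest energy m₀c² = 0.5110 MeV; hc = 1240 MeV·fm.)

Total energy E = KE + m₀c² = 4.770 + 0.5110 = 5.2810 MeV.
(pc)² = E² − (m₀c²)² = (5.2810)² − (0.5110)² = 27.63 MeV², so pc = 5.256 MeV.
λ = hc/(pc) = 1240 MeV·fm / 5.256 MeV = 236 fm.

λ = 236 fm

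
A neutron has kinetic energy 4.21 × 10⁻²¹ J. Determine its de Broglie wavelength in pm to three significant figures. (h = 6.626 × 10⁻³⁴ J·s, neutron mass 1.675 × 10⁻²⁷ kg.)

p = √(2mKE) = √(2 × 1.675 × 10⁻²⁷ × 4.210 × 10⁻²¹) = 3.755 × 10⁻²⁴ kg·m/s.
λ = h/p = 6.626 × 10⁻³⁴ / 3.755 × 10⁻²⁴ = 1.76 × 10⁻¹⁰ m = 176 pm.

λ = 176 pm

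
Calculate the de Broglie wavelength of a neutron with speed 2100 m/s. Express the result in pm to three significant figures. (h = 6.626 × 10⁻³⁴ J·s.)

p = mv = 1.675 × 10⁻²⁷ × 2100 = 3.518 × 10⁻²⁴ kg·m/s.
λ = h/p = 6.626 × 10⁻³⁴ / 3.518 × 10⁻²⁴ = 1.88 × 10⁻¹⁰ m = 188 pm.

λ = 188 pm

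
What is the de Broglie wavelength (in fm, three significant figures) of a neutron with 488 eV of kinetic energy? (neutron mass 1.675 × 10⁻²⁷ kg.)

λ = 1290 fm

KE = 488 eV = 7.818 × 10⁻¹⁷ J.
p = √(2mKE) = √(2 × 1.675 × 10⁻²⁷ × 7.818 × 10⁻¹⁷) = 5.118 × 10⁻²² kg·m/s.
λ = h/p = 6.626 × 10⁻³⁴ / 5.118 × 10⁻²² = 1.29 × 10⁻¹² m = 1290 fm.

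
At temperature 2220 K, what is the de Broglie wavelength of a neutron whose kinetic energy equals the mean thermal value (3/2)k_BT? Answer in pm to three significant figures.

KE = (3/2)k_BT = 1.5 × 1.381 × 10⁻²³ × 2220 = 4.599 × 10⁻²⁰ J.
p = √(2mKE) = √(2 × 1.675 × 10⁻²⁷ × 4.599 × 10⁻²⁰) = 1.241 × 10⁻²³ kg·m/s.
λ = h/p = 5.34 × 10⁻¹¹ m = 53.4 pm.

λ = 53.4 pm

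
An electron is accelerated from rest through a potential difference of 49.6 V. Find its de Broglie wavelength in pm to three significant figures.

λ = 174 pm

KE = eV = 1.602 × 10⁻¹⁹ × 49.60 = 7.946 × 10⁻¹⁸ J.
p = √(2mKE) = √(2 × 9.109 × 10⁻³¹ × 7.946 × 10⁻¹⁸) = 3.805 × 10⁻²⁴ kg·m/s.
λ = h/p = 6.626 × 10⁻³⁴ / 3.805 × 10⁻²⁴ = 1.74 × 10⁻¹⁰ m = 174 pm.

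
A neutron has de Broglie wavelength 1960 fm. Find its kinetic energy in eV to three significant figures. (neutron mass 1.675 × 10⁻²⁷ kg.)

KE = 213 eV

p = h/λ = 6.626 × 10⁻³⁴ / 1.960 × 10⁻¹² = 3.381 × 10⁻²² kg·m/s.
KE = p²/(2m) = (3.381 × 10⁻²²)² / (2 × 1.675 × 10⁻²⁷) = 3.412 × 10⁻¹⁷ J = 213 eV.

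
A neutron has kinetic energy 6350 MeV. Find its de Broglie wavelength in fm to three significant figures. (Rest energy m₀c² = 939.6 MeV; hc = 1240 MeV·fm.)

Total energy E = KE + m₀c² = 6350 + 939.6 = 7289.6 MeV.
(pc)² = E² − (m₀c²)² = (7289.6)² − (939.6)² = 5.226 × 10⁷ MeV², so pc = 7229 MeV.
λ = hc/(pc) = 1240 MeV·fm / 7229 MeV = 0.172 fm.

λ = 0.172 fm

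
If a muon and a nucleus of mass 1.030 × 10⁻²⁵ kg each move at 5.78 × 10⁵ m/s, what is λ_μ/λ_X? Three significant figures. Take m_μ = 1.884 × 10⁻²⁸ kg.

λ_μ/λ_X = 547

At fixed v, p = mv so λ = h/(mv) ∝ 1/m.
λ_μ/λ_X = m_X/m_μ = 1.030 × 10⁻²⁵/1.884 × 10⁻²⁸ = 547.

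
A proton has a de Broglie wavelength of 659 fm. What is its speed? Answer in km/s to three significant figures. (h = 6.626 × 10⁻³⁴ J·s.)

v = 601 km/s

p = h/λ = 6.626 × 10⁻³⁴ / 6.590 × 10⁻¹³ = 1.005 × 10⁻²¹ kg·m/s.
v = p/m = 1.005 × 10⁻²¹ / 1.673 × 10⁻²⁷ = 6.01 × 10⁵ m/s = 601 km/s.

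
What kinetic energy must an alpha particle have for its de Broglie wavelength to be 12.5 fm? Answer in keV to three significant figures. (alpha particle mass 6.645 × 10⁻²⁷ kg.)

KE = 1320 keV

p = h/λ = 6.626 × 10⁻³⁴ / 1.250 × 10⁻¹⁴ = 5.301 × 10⁻²⁰ kg·m/s.
KE = p²/(2m) = (5.301 × 10⁻²⁰)² / (2 × 6.645 × 10⁻²⁷) = 2.114 × 10⁻¹³ J = 1320 keV.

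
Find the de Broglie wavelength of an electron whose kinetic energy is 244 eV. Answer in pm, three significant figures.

λ = 78.5 pm

KE = 244 eV = 3.909 × 10⁻¹⁷ J.
p = √(2mKE) = √(2 × 9.109 × 10⁻³¹ × 3.909 × 10⁻¹⁷) = 8.439 × 10⁻²⁴ kg·m/s.
λ = h/p = 6.626 × 10⁻³⁴ / 8.439 × 10⁻²⁴ = 7.85 × 10⁻¹¹ m = 78.5 pm.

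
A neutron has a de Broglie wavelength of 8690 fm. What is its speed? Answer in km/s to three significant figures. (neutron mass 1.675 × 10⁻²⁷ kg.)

v = 45.5 km/s

p = h/λ = 6.626 × 10⁻³⁴ / 8.690 × 10⁻¹² = 7.625 × 10⁻²³ kg·m/s.
v = p/m = 7.625 × 10⁻²³ / 1.675 × 10⁻²⁷ = 4.55 × 10⁴ m/s = 45.5 km/s.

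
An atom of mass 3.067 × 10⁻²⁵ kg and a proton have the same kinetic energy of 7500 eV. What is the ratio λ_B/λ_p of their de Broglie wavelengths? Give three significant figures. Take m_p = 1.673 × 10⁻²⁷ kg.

λ_B/λ_p = 0.0739

At fixed KE, p = √(2mKE) so λ = h/p ∝ 1/√m.
λ_B/λ_p = √(m_p/m_B) = √(1.673 × 10⁻²⁷/3.067 × 10⁻²⁵) = √(5.455 × 10⁻³) = 0.0739.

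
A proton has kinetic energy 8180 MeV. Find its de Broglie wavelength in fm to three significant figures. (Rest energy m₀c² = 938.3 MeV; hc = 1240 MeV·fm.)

Total energy E = KE + m₀c² = 8180 + 938.3 = 9118.3 MeV.
(pc)² = E² − (m₀c²)² = (9118.3)² − (938.3)² = 8.226 × 10⁷ MeV², so pc = 9070 MeV.
λ = hc/(pc) = 1240 MeV·fm / 9070 MeV = 0.137 fm.

λ = 0.137 fm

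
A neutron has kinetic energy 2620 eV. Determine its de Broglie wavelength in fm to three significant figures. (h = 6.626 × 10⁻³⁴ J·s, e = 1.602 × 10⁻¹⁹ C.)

λ = 559 fm

KE = 2620 eV = 4.197 × 10⁻¹⁶ J.
p = √(2mKE) = √(2 × 1.675 × 10⁻²⁷ × 4.197 × 10⁻¹⁶) = 1.186 × 10⁻²¹ kg·m/s.
λ = h/p = 6.626 × 10⁻³⁴ / 1.186 × 10⁻²¹ = 5.59 × 10⁻¹³ m = 559 fm.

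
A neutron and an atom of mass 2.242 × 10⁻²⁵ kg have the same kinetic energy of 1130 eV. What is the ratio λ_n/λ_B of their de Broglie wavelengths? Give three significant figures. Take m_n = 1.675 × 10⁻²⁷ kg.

At fixed KE, p = √(2mKE) so λ = h/p ∝ 1/√m.
λ_n/λ_B = √(m_B/m_n) = √(2.242 × 10⁻²⁵/1.675 × 10⁻²⁷) = √(133.9) = 11.6.

λ_n/λ_B = 11.6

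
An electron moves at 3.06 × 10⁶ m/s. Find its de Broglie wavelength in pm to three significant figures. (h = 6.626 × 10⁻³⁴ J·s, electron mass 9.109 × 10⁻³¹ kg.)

p = mv = 9.109 × 10⁻³¹ × 3.06 × 10⁶ = 2.787 × 10⁻²⁴ kg·m/s.
λ = h/p = 6.626 × 10⁻³⁴ / 2.787 × 10⁻²⁴ = 2.38 × 10⁻¹⁰ m = 238 pm.

λ = 238 pm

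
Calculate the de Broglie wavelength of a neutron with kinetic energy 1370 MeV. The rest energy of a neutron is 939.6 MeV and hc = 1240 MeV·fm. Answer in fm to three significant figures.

λ = 0.588 fm

Total energy E = KE + m₀c² = 1370 + 939.6 = 2309.6 MeV.
(pc)² = E² − (m₀c²)² = (2309.6)² − (939.6)² = 4.451 × 10⁶ MeV², so pc = 2110 MeV.
λ = hc/(pc) = 1240 MeV·fm / 2110 MeV = 0.588 fm.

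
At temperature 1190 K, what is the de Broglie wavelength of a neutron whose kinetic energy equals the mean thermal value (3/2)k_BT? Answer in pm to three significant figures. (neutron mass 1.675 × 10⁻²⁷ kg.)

KE = (3/2)k_BT = 1.5 × 1.381 × 10⁻²³ × 1190 = 2.465 × 10⁻²⁰ J.
p = √(2mKE) = √(2 × 1.675 × 10⁻²⁷ × 2.465 × 10⁻²⁰) = 9.087 × 10⁻²⁴ kg·m/s.
λ = h/p = 7.29 × 10⁻¹¹ m = 72.9 pm.

λ = 72.9 pm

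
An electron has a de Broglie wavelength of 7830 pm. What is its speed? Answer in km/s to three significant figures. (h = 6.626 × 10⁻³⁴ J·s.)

v = 92.9 km/s

p = h/λ = 6.626 × 10⁻³⁴ / 7.830 × 10⁻⁹ = 8.462 × 10⁻²⁶ kg·m/s.
v = p/m = 8.462 × 10⁻²⁶ / 9.109 × 10⁻³¹ = 9.29 × 10⁴ m/s = 92.9 km/s.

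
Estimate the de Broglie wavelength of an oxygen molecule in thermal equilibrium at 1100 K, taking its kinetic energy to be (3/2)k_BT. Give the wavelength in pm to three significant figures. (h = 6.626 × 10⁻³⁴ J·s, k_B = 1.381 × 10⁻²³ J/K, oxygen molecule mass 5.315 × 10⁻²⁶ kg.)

λ = 13.5 pm

KE = (3/2)k_BT = 1.5 × 1.381 × 10⁻²³ × 1100 = 2.279 × 10⁻²⁰ J.
p = √(2mKE) = √(2 × 5.315 × 10⁻²⁶ × 2.279 × 10⁻²⁰) = 4.922 × 10⁻²³ kg·m/s.
λ = h/p = 1.35 × 10⁻¹¹ m = 13.5 pm.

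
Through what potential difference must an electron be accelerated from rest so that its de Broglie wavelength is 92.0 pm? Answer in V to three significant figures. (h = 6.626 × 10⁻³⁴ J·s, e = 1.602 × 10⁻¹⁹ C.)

p = h/λ = 6.626 × 10⁻³⁴ / 9.200 × 10⁻¹¹ = 7.202 × 10⁻²⁴ kg·m/s.
KE = p²/(2m) = 2.847 × 10⁻¹⁷ J.
V = KE/e = 2.847 × 10⁻¹⁷ / (1.602 × 10⁻¹⁹) = 178 V.

V = 178 V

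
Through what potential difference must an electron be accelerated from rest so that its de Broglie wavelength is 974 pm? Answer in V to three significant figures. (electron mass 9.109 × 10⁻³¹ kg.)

p = h/λ = 6.626 × 10⁻³⁴ / 9.740 × 10⁻¹⁰ = 6.803 × 10⁻²⁵ kg·m/s.
KE = p²/(2m) = 2.540 × 10⁻¹⁹ J.
V = KE/e = 2.540 × 10⁻¹⁹ / (1.602 × 10⁻¹⁹) = 1.59 V.

V = 1.59 V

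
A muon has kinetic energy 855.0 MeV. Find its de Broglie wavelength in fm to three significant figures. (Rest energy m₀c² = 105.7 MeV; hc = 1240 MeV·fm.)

λ = 1.30 fm

Total energy E = KE + m₀c² = 855.0 + 105.7 = 960.7 MeV.
(pc)² = E² − (m₀c²)² = (960.7)² − (105.7)² = 9.118 × 10⁵ MeV², so pc = 954.9 MeV.
λ = hc/(pc) = 1240 MeV·fm / 954.9 MeV = 1.30 fm.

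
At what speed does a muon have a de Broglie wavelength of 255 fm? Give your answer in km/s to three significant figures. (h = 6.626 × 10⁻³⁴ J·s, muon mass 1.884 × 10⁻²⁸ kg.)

p = h/λ = 6.626 × 10⁻³⁴ / 2.550 × 10⁻¹³ = 2.598 × 10⁻²¹ kg·m/s.
v = p/m = 2.598 × 10⁻²¹ / 1.884 × 10⁻²⁸ = 1.38 × 10⁷ m/s = 1.38 × 10⁴ km/s.

v = 1.38 × 10⁴ km/s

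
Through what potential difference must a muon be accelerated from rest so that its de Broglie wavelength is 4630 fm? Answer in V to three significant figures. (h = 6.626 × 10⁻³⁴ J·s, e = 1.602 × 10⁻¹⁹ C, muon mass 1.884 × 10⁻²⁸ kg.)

V = 339 V

p = h/λ = 6.626 × 10⁻³⁴ / 4.630 × 10⁻¹² = 1.431 × 10⁻²² kg·m/s.
KE = p²/(2m) = 5.435 × 10⁻¹⁷ J.
V = KE/e = 5.435 × 10⁻¹⁷ / (1.602 × 10⁻¹⁹) = 339 V.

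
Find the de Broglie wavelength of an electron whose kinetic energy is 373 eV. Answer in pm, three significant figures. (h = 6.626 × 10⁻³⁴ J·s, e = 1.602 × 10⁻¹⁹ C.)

KE = 373 eV = 5.975 × 10⁻¹⁷ J.
p = √(2mKE) = √(2 × 9.109 × 10⁻³¹ × 5.975 × 10⁻¹⁷) = 1.043 × 10⁻²³ kg·m/s.
λ = h/p = 6.626 × 10⁻³⁴ / 1.043 × 10⁻²³ = 6.35 × 10⁻¹¹ m = 63.5 pm.

λ = 63.5 pm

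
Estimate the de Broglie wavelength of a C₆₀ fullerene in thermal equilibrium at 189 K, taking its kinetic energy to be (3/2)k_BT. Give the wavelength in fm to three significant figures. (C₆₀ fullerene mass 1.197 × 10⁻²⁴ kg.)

λ = 6840 fm

KE = (3/2)k_BT = 1.5 × 1.381 × 10⁻²³ × 189 = 3.915 × 10⁻²¹ J.
p = √(2mKE) = √(2 × 1.197 × 10⁻²⁴ × 3.915 × 10⁻²¹) = 9.681 × 10⁻²³ kg·m/s.
λ = h/p = 6.84 × 10⁻¹² m = 6840 fm.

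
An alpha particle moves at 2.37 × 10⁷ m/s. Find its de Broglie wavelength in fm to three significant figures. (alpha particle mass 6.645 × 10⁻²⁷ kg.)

λ = 4.21 fm

p = mv = 6.645 × 10⁻²⁷ × 2.37 × 10⁷ = 1.575 × 10⁻¹⁹ kg·m/s.
λ = h/p = 6.626 × 10⁻³⁴ / 1.575 × 10⁻¹⁹ = 4.21 × 10⁻¹⁵ m = 4.21 fm.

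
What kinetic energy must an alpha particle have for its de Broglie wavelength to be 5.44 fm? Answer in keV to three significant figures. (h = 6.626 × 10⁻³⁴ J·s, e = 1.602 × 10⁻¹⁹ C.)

KE = 6970 keV

p = h/λ = 6.626 × 10⁻³⁴ / 5.440 × 10⁻¹⁵ = 1.218 × 10⁻¹⁹ kg·m/s.
KE = p²/(2m) = (1.218 × 10⁻¹⁹)² / (2 × 6.645 × 10⁻²⁷) = 1.116 × 10⁻¹² J = 6970 keV.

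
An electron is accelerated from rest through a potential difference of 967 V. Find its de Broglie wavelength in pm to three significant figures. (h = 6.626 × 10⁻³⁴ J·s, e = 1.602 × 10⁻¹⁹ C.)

λ = 39.4 pm

KE = eV = 1.602 × 10⁻¹⁹ × 967.0 = 1.549 × 10⁻¹⁶ J.
p = √(2mKE) = √(2 × 9.109 × 10⁻³¹ × 1.549 × 10⁻¹⁶) = 1.680 × 10⁻²³ kg·m/s.
λ = h/p = 6.626 × 10⁻³⁴ / 1.680 × 10⁻²³ = 3.94 × 10⁻¹¹ m = 39.4 pm.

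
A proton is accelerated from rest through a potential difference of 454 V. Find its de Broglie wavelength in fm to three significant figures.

λ = 1340 fm

KE = eV = 1.602 × 10⁻¹⁹ × 454.0 = 7.273 × 10⁻¹⁷ J.
p = √(2mKE) = √(2 × 1.673 × 10⁻²⁷ × 7.273 × 10⁻¹⁷) = 4.933 × 10⁻²² kg·m/s.
λ = h/p = 6.626 × 10⁻³⁴ / 4.933 × 10⁻²² = 1.34 × 10⁻¹² m = 1340 fm.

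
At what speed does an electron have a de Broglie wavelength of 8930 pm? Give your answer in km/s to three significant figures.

v = 81.5 km/s

p = h/λ = 6.626 × 10⁻³⁴ / 8.930 × 10⁻⁹ = 7.420 × 10⁻²⁶ kg·m/s.
v = p/m = 7.420 × 10⁻²⁶ / 9.109 × 10⁻³¹ = 8.15 × 10⁴ m/s = 81.5 km/s.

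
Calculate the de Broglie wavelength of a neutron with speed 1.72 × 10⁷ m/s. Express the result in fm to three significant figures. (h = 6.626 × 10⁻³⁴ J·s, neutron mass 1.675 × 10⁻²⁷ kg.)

p = mv = 1.675 × 10⁻²⁷ × 1.72 × 10⁷ = 2.881 × 10⁻²⁰ kg·m/s.
λ = h/p = 6.626 × 10⁻³⁴ / 2.881 × 10⁻²⁰ = 2.30 × 10⁻¹⁴ m = 23.0 fm.

λ = 23.0 fm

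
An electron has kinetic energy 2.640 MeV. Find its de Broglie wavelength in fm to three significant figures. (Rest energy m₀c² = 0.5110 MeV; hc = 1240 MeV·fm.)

λ = 399 fm

Total energy E = KE + m₀c² = 2.640 + 0.5110 = 3.1510 MeV.
(pc)² = E² − (m₀c²)² = (3.1510)² − (0.5110)² = 9.668 MeV², so pc = 3.109 MeV.
λ = hc/(pc) = 1240 MeV·fm / 3.109 MeV = 399 fm.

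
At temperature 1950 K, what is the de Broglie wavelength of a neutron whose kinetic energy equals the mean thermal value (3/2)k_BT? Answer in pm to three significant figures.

KE = (3/2)k_BT = 1.5 × 1.381 × 10⁻²³ × 1950 = 4.039 × 10⁻²⁰ J.
p = √(2mKE) = √(2 × 1.675 × 10⁻²⁷ × 4.039 × 10⁻²⁰) = 1.163 × 10⁻²³ kg·m/s.
λ = h/p = 5.70 × 10⁻¹¹ m = 57.0 pm.

λ = 57.0 pm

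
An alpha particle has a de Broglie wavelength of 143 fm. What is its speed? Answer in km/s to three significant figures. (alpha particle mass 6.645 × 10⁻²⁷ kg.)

p = h/λ = 6.626 × 10⁻³⁴ / 1.430 × 10⁻¹³ = 4.634 × 10⁻²¹ kg·m/s.
v = p/m = 4.634 × 10⁻²¹ / 6.645 × 10⁻²⁷ = 6.97 × 10⁵ m/s = 697 km/s.

v = 697 km/s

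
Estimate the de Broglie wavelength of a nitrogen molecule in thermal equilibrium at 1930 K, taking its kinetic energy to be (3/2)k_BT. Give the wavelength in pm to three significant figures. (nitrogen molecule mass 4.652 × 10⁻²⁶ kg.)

KE = (3/2)k_BT = 1.5 × 1.381 × 10⁻²³ × 1930 = 3.998 × 10⁻²⁰ J.
p = √(2mKE) = √(2 × 4.652 × 10⁻²⁶ × 3.998 × 10⁻²⁰) = 6.099 × 10⁻²³ kg·m/s.
λ = h/p = 1.09 × 10⁻¹¹ m = 10.9 pm.

λ = 10.9 pm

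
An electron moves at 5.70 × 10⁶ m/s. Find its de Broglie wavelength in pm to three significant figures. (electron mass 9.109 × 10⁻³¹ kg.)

λ = 128 pm

p = mv = 9.109 × 10⁻³¹ × 5.70 × 10⁶ = 5.192 × 10⁻²⁴ kg·m/s.
λ = h/p = 6.626 × 10⁻³⁴ / 5.192 × 10⁻²⁴ = 1.28 × 10⁻¹⁰ m = 128 pm.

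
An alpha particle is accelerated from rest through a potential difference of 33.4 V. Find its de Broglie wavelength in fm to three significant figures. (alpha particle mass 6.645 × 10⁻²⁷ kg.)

λ = 1760 fm

KE = 2eV = 2 × 1.602 × 10⁻¹⁹ × 33.40 = 1.070 × 10⁻¹⁷ J.
p = √(2mKE) = √(2 × 6.645 × 10⁻²⁷ × 1.070 × 10⁻¹⁷) = 3.771 × 10⁻²² kg·m/s.
λ = h/p = 6.626 × 10⁻³⁴ / 3.771 × 10⁻²² = 1.76 × 10⁻¹² m = 1760 fm.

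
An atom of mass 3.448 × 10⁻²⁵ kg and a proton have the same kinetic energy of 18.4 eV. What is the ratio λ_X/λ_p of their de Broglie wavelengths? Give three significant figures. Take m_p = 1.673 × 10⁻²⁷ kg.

At fixed KE, p = √(2mKE) so λ = h/p ∝ 1/√m.
λ_X/λ_p = √(m_p/m_X) = √(1.673 × 10⁻²⁷/3.448 × 10⁻²⁵) = √(4.852 × 10⁻³) = 0.0697.

λ_X/λ_p = 0.0697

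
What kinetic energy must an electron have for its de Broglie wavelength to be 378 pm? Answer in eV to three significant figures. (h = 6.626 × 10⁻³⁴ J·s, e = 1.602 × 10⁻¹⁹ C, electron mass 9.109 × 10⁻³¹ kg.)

KE = 10.5 eV

p = h/λ = 6.626 × 10⁻³⁴ / 3.780 × 10⁻¹⁰ = 1.753 × 10⁻²⁴ kg·m/s.
KE = p²/(2m) = (1.753 × 10⁻²⁴)² / (2 × 9.109 × 10⁻³¹) = 1.687 × 10⁻¹⁸ J = 10.5 eV.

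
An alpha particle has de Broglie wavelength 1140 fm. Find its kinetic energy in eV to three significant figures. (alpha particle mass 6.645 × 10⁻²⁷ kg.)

p = h/λ = 6.626 × 10⁻³⁴ / 1.140 × 10⁻¹² = 5.812 × 10⁻²² kg·m/s.
KE = p²/(2m) = (5.812 × 10⁻²²)² / (2 × 6.645 × 10⁻²⁷) = 2.542 × 10⁻¹⁷ J = 159 eV.

KE = 159 eV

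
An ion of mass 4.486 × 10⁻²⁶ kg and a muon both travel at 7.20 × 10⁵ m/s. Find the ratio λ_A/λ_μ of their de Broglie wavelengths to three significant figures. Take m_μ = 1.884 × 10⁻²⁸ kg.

At fixed v, p = mv so λ = h/(mv) ∝ 1/m.
λ_A/λ_μ = m_μ/m_A = 1.884 × 10⁻²⁸/4.486 × 10⁻²⁶ = 4.20 × 10⁻³.

λ_A/λ_μ = 4.20 × 10⁻³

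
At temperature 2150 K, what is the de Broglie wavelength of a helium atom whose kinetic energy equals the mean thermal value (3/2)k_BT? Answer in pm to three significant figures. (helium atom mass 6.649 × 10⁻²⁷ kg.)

KE = (3/2)k_BT = 1.5 × 1.381 × 10⁻²³ × 2150 = 4.454 × 10⁻²⁰ J.
p = √(2mKE) = √(2 × 6.649 × 10⁻²⁷ × 4.454 × 10⁻²⁰) = 2.434 × 10⁻²³ kg·m/s.
λ = h/p = 2.72 × 10⁻¹¹ m = 27.2 pm.

λ = 27.2 pm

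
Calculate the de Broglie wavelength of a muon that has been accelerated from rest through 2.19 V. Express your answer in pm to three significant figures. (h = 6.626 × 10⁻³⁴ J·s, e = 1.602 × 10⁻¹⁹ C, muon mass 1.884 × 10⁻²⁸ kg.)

λ = 57.6 pm

KE = eV = 1.602 × 10⁻¹⁹ × 2.190 = 3.508 × 10⁻¹⁹ J.
p = √(2mKE) = √(2 × 1.884 × 10⁻²⁸ × 3.508 × 10⁻¹⁹) = 1.150 × 10⁻²³ kg·m/s.
λ = h/p = 6.626 × 10⁻³⁴ / 1.150 × 10⁻²³ = 5.76 × 10⁻¹¹ m = 57.6 pm.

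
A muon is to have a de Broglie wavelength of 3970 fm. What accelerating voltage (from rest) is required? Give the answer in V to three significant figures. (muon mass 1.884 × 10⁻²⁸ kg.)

p = h/λ = 6.626 × 10⁻³⁴ / 3.970 × 10⁻¹² = 1.669 × 10⁻²² kg·m/s.
KE = p²/(2m) = 7.393 × 10⁻¹⁷ J.
V = KE/e = 7.393 × 10⁻¹⁷ / (1.602 × 10⁻¹⁹) = 461 V.

V = 461 V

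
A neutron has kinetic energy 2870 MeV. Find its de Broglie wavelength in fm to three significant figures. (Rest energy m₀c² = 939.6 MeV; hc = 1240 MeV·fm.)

Total energy E = KE + m₀c² = 2870 + 939.6 = 3809.6 MeV.
(pc)² = E² − (m₀c²)² = (3809.6)² − (939.6)² = 1.363 × 10⁷ MeV², so pc = 3692 MeV.
λ = hc/(pc) = 1240 MeV·fm / 3692 MeV = 0.336 fm.

λ = 0.336 fm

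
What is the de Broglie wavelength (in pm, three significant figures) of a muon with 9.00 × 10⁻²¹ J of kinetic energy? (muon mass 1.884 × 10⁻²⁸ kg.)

p = √(2mKE) = √(2 × 1.884 × 10⁻²⁸ × 9.000 × 10⁻²¹) = 1.842 × 10⁻²⁴ kg·m/s.
λ = h/p = 6.626 × 10⁻³⁴ / 1.842 × 10⁻²⁴ = 3.60 × 10⁻¹⁰ m = 360 pm.

λ = 360 pm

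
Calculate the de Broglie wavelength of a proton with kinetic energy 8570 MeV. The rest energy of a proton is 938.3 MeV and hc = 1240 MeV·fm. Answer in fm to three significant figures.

Total energy E = KE + m₀c² = 8570 + 938.3 = 9508.3 MeV.
(pc)² = E² − (m₀c²)² = (9508.3)² − (938.3)² = 8.953 × 10⁷ MeV², so pc = 9462 MeV.
λ = hc/(pc) = 1240 MeV·fm / 9462 MeV = 0.131 fm.

λ = 0.131 fm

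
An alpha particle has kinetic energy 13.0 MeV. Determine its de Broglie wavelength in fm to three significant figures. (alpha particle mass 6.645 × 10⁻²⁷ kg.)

λ = 3.98 fm

KE = 13.0 MeV = 2.083 × 10⁻¹² J.
p = √(2mKE) = √(2 × 6.645 × 10⁻²⁷ × 2.083 × 10⁻¹²) = 1.664 × 10⁻¹⁹ kg·m/s.
λ = h/p = 6.626 × 10⁻³⁴ / 1.664 × 10⁻¹⁹ = 3.98 × 10⁻¹⁵ m = 3.98 fm.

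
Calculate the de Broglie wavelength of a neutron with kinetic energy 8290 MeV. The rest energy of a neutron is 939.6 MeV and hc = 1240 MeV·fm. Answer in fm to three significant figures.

λ = 0.135 fm

Total energy E = KE + m₀c² = 8290 + 939.6 = 9229.6 MeV.
(pc)² = E² − (m₀c²)² = (9229.6)² − (939.6)² = 8.430 × 10⁷ MeV², so pc = 9182 MeV.
λ = hc/(pc) = 1240 MeV·fm / 9182 MeV = 0.135 fm.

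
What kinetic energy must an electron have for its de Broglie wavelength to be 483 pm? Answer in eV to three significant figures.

p = h/λ = 6.626 × 10⁻³⁴ / 4.830 × 10⁻¹⁰ = 1.372 × 10⁻²⁴ kg·m/s.
KE = p²/(2m) = (1.372 × 10⁻²⁴)² / (2 × 9.109 × 10⁻³¹) = 1.033 × 10⁻¹⁸ J = 6.45 eV.

KE = 6.45 eV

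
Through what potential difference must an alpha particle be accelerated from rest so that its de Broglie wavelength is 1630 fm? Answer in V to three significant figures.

p = h/λ = 6.626 × 10⁻³⁴ / 1.630 × 10⁻¹² = 4.065 × 10⁻²² kg·m/s.
KE = p²/(2m) = 1.243 × 10⁻¹⁷ J.
V = KE/2e = 1.243 × 10⁻¹⁷ / (2 × 1.602 × 10⁻¹⁹) = 38.8 V.

V = 38.8 V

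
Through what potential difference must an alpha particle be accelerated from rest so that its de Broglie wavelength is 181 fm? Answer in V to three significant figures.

V = 3150 V

p = h/λ = 6.626 × 10⁻³⁴ / 1.810 × 10⁻¹³ = 3.661 × 10⁻²¹ kg·m/s.
KE = p²/(2m) = 1.008 × 10⁻¹⁵ J.
V = KE/2e = 1.008 × 10⁻¹⁵ / (2 × 1.602 × 10⁻¹⁹) = 3150 V.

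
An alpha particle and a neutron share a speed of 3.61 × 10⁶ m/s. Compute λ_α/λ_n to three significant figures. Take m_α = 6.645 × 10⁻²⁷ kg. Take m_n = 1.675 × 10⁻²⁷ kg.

λ_α/λ_n = 0.252

At fixed v, p = mv so λ = h/(mv) ∝ 1/m.
λ_α/λ_n = m_n/m_α = 1.675 × 10⁻²⁷/6.645 × 10⁻²⁷ = 0.252.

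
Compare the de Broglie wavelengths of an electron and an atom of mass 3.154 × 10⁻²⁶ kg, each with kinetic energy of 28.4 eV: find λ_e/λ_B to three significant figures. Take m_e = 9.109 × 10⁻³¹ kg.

λ_e/λ_B = 186

At fixed KE, p = √(2mKE) so λ = h/p ∝ 1/√m.
λ_e/λ_B = √(m_B/m_e) = √(3.154 × 10⁻²⁶/9.109 × 10⁻³¹) = √(3.463 × 10⁴) = 186.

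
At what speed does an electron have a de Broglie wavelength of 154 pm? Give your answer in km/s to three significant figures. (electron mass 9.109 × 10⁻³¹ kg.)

p = h/λ = 6.626 × 10⁻³⁴ / 1.540 × 10⁻¹⁰ = 4.303 × 10⁻²⁴ kg·m/s.
v = p/m = 4.303 × 10⁻²⁴ / 9.109 × 10⁻³¹ = 4.72 × 10⁶ m/s = 4720 km/s.

v = 4720 km/s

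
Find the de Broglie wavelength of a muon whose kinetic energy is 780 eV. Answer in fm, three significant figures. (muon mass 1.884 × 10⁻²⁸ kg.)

KE = 780 eV = 1.250 × 10⁻¹⁶ J.
p = √(2mKE) = √(2 × 1.884 × 10⁻²⁸ × 1.250 × 10⁻¹⁶) = 2.170 × 10⁻²² kg·m/s.
λ = h/p = 6.626 × 10⁻³⁴ / 2.170 × 10⁻²² = 3.05 × 10⁻¹² m = 3050 fm.

λ = 3050 fm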